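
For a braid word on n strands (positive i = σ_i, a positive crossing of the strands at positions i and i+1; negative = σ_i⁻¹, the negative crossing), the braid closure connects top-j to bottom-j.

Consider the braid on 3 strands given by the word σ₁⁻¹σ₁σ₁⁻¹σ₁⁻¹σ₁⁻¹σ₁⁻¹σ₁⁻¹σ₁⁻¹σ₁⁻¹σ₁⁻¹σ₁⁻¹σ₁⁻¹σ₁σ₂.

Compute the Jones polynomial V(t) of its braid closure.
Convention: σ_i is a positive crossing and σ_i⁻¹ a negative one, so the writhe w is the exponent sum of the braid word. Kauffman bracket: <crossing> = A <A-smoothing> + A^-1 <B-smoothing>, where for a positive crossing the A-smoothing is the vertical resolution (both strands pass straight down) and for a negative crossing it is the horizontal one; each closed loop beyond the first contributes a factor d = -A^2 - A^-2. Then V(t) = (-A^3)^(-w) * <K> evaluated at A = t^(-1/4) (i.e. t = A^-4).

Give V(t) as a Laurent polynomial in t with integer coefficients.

The presented braid s1^-1 s1 s1^-1 s1^-1 s1^-1 s1^-1 s1^-1 s1^-1 s1^-1 s1^-1 s1^-1 s1^-1 s1 s2 on 3 strands reduces by inverse Markov moves (closure unchanged at each step):
  Destabilize: the word has the form β·s2 where s2 occurs only as the final letter (β ∈ B_2); drop it and the last strand → 2 strands.
  Deconjugate: the word is γ·β·γ⁻¹ with γ = s1^-1 s1 (prefix) and γ⁻¹ = s1^-1 s1 (suffix); strip both.
Reduced to β = s1^-1 s1^-1 s1^-1 s1^-1 s1^-1 s1^-1 s1^-1 s1^-1 s1^-1 on 2 strands, 9 crossings.
Compute on β:
Braid: s1^-1 s1^-1 s1^-1 s1^-1 s1^-1 s1^-1 s1^-1 s1^-1 s1^-1 on 2 strands, 9 crossings.
Writhe w = (#positive) - (#negative) = 0 - 9 = -9.
Computing the Kauffman bracket via state sum. There are 2^9 = 512 states.
For each crossing: s=0 is the vertical smoothing, s=1 horizontal. Crossing k contributes A^(sign_k * (1 - 2*s_k)); loop factor d = -A^2 - A^-2.
Tabulate the states by total A-exponent and number of loops L (A-exp: L × count):
  A^9: L=9 ×1
  A^7: L=8 ×9
  A^5: L=7 ×36
  A^3: L=6 ×84
  A^1: L=5 ×126
  A^-1: L=4 ×126
  A^-3: L=3 ×84
  A^-5: L=2 ×36
  A^-7: L=1 ×9
  A^-9: L=2 ×1
Each group contributes A^e * Σ count * d^(L-1):
Powers of d = -A^2 - A^-2: d^2 = A^4 + 2 + A^-4; d^3 = -A^6 - 3*A^2 - 3*A^-2 - A^-6; d^4 = A^8 + 4*A^4 + 6 + 4*A^-4 + A^-8; d^5 = -A^10 - 5*A^6 - 10*A^2 - 10*A^-2 - 5*A^-6 - A^-10; d^6 = A^12 + 6*A^8 + 15*A^4 + 20 + 15*A^-4 + 6*A^-8 + A^-12; d^7 = -A^14 - 7*A^10 - 21*A^6 - 35*A^2 - 35*A^-2 - 21*A^-6 - 7*A^-10 - A^-14; d^8 = A^16 + 8*A^12 + 28*A^8 + 56*A^4 + 70 + 56*A^-4 + 28*A^-8 + 8*A^-12 + A^-16.
  A^9 * (d^8) = A^25 + 8*A^21 + 28*A^17 + 56*A^13 + 70*A^9 + 56*A^5 + 28*A + 8*A^-3 + A^-7
  A^7 * (9*d^7) = -9*A^21 - 63*A^17 - 189*A^13 - 315*A^9 - 315*A^5 - 189*A - 63*A^-3 - 9*A^-7
  A^5 * (36*d^6) = 36*A^17 + 216*A^13 + 540*A^9 + 720*A^5 + 540*A + 216*A^-3 + 36*A^-7
  A^3 * (84*d^5) = -84*A^13 - 420*A^9 - 840*A^5 - 840*A - 420*A^-3 - 84*A^-7
  A^1 * (126*d^4) = 126*A^9 + 504*A^5 + 756*A + 504*A^-3 + 126*A^-7
  A^-1 * (126*d^3) = -126*A^5 - 378*A - 378*A^-3 - 126*A^-7
  A^-3 * (84*d^2) = 84*A + 168*A^-3 + 84*A^-7
  A^-5 * (36*d) = -36*A^-3 - 36*A^-7
  A^-7 * (9) = 9*A^-7
  A^-9 * (d) = -A^-7 - A^-11
Summing the groups: <K> = A^25 - A^21 + A^17 - A^13 + A^9 - A^5 + A - A^-3 - A^-11
Normalise by the writhe: (-A^3)^(-w) = (-A^3)^(9) = -A^27, so f(A) = -A^27 * <K> = -A^52 + A^48 - A^44 + A^40 - A^36 + A^32 - A^28 + A^24 + A^16.
Substitute A = t^(-1/4), i.e. A^e → t^(-e/4): V(t) = t^-4 + t^-6 - t^-7 + t^-8 - t^-9 + t^-10 - t^-11 + t^-12 - t^-13

Answer: t^-4 + t^-6 - t^-7 + t^-8 - t^-9 + t^-10 - t^-11 + t^-12 - t^-13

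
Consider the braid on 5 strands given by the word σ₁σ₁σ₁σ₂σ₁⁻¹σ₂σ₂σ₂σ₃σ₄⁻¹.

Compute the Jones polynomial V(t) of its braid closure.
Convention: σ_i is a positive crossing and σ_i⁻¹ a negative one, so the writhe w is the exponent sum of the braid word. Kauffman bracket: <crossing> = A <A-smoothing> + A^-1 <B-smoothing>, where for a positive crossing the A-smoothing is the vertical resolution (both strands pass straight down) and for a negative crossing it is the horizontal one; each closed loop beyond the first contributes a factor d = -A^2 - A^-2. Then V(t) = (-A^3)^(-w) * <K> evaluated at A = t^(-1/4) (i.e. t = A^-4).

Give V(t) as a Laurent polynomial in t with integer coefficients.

-t^9 + 2*t^8 - 3*t^7 + 3*t^6 - 3*t^5 + 3*t^4 - t^3 + t^2

Derivation:
The presented braid s1 s1 s1 s2 s1^-1 s2 s2 s2 s3 s4^-1 on 5 strands reduces by inverse Markov moves (closure unchanged at each step):
  Destabilize: the word has the form β·s4^-1 where s4^-1 occurs only as the final letter (β ∈ B_4); drop it and the last strand → 4 strands.
  Destabilize: the word has the form β·s3 where s3 occurs only as the final letter (β ∈ B_3); drop it and the last strand → 3 strands.
Reduced to β = s1 s1 s1 s2 s1^-1 s2 s2 s2 on 3 strands, 8 crossings.
Compute on β:
Braid: s1 s1 s1 s2 s1^-1 s2 s2 s2 on 3 strands, 8 crossings.
Writhe w = (#positive) - (#negative) = 7 - 1 = 6.
Enumerate smoothing states for the bracket polynomial. There are 2^8 = 256 states.
Each crossing splits two ways (0=vertical, 1=horizontal). The state's weight is A^(#A-smoothings - #B-smoothings) * d^(loops - 1).
Tabulate the states by total A-exponent and number of loops L (A-exp: L × count):
  A^8: L=2 ×1
  A^6: L=1 ×4, L=3 ×4
  A^4: L=2 ×25, L=4 ×3
  A^2: L=1 ×21, L=3 ×34, L=5 ×1
  A^0: L=2 ×48, L=4 ×22
  A^-2: L=3 ×49, L=5 ×7
  A^-4: L=4 ×27, L=6 ×1
  A^-6: L=5 ×8
  A^-8: L=6 ×1
Each group contributes A^e * Σ count * d^(L-1):
Powers of d = -A^2 - A^-2: d^2 = A^4 + 2 + A^-4; d^3 = -A^6 - 3*A^2 - 3*A^-2 - A^-6; d^4 = A^8 + 4*A^4 + 6 + 4*A^-4 + A^-8; d^5 = -A^10 - 5*A^6 - 10*A^2 - 10*A^-2 - 5*A^-6 - A^-10.
  A^8 * (d) = -A^10 - A^6
  A^6 * (4 + 4*d^2) = 4*A^10 + 12*A^6 + 4*A^2
  A^4 * (25*d + 3*d^3) = -3*A^10 - 34*A^6 - 34*A^2 - 3*A^-2
  A^2 * (21 + 34*d^2 + d^4) = A^10 + 38*A^6 + 95*A^2 + 38*A^-2 + A^-6
  A^0 * (48*d + 22*d^3) = -22*A^6 - 114*A^2 - 114*A^-2 - 22*A^-6
  A^-2 * (49*d^2 + 7*d^4) = 7*A^6 + 77*A^2 + 140*A^-2 + 77*A^-6 + 7*A^-10
  A^-4 * (27*d^3 + d^5) = -A^6 - 32*A^2 - 91*A^-2 - 91*A^-6 - 32*A^-10 - A^-14
  A^-6 * (8*d^4) = 8*A^2 + 32*A^-2 + 48*A^-6 + 32*A^-10 + 8*A^-14
  A^-8 * (d^5) = -A^2 - 5*A^-2 - 10*A^-6 - 10*A^-10 - 5*A^-14 - A^-18
Summing the groups: <K> = A^10 - A^6 + 3*A^2 - 3*A^-2 + 3*A^-6 - 3*A^-10 + 2*A^-14 - A^-18
Normalise by the writhe: (-A^3)^(-w) = (-A^3)^(-6) = A^-18, so f(A) = A^-18 * <K> = A^-8 - A^-12 + 3*A^-16 - 3*A^-20 + 3*A^-24 - 3*A^-28 + 2*A^-32 - A^-36.
Substitute A = t^(-1/4), i.e. A^e → t^(-e/4): V(t) = -t^9 + 2*t^8 - 3*t^7 + 3*t^6 - 3*t^5 + 3*t^4 - t^3 + t^2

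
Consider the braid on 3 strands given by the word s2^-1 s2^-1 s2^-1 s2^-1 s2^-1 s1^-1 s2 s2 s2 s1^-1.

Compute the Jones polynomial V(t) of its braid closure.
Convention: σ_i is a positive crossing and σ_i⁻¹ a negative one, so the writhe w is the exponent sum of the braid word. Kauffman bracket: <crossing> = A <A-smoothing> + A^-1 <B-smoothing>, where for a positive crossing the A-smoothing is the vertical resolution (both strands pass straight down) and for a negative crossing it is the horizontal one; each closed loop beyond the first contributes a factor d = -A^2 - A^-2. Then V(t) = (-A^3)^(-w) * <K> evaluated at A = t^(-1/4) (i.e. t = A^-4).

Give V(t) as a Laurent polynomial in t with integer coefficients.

Braid: s2^-1 s2^-1 s2^-1 s2^-1 s2^-1 s1^-1 s2 s2 s2 s1^-1 on 3 strands, 10 crossings.
Writhe w = (#positive) - (#negative) = 3 - 7 = -4.
State-sum expansion of <K>. There are 2^10 = 1024 states.
Smooth each crossing (0=||, 1=⌣⌢); contribution A^(Σ sign_k(1-2s_k)) * d^(L-1).
Tabulate the states by total A-exponent and number of loops L (A-exp: L × count):
  A^10: L=6 ×1
  A^8: L=5 ×10
  A^6: L=4 ×35, L=6 ×10
  A^4: L=3 ×60, L=5 ×50, L=7 ×10
  A^2: L=2 ×55, L=4 ×100, L=6 ×50, L=8 ×5
  A^0: L=1 ×25, L=3 ×101, L=5 ×100, L=7 ×25, L=9 ×1
  A^-2: L=2 ×55, L=4 ×100, L=6 ×50, L=8 ×5
  A^-4: L=1 ×6, L=3 ×54, L=5 ×50, L=7 ×10
  A^-6: L=2 ×9, L=4 ×26, L=6 ×10
  A^-8: L=3 ×5, L=5 ×5
  A^-10: L=4 ×1
Each group contributes A^e * Σ count * d^(L-1):
Powers of d = -A^2 - A^-2: d^2 = A^4 + 2 + A^-4; d^3 = -A^6 - 3*A^2 - 3*A^-2 - A^-6; d^4 = A^8 + 4*A^4 + 6 + 4*A^-4 + A^-8; d^5 = -A^10 - 5*A^6 - 10*A^2 - 10*A^-2 - 5*A^-6 - A^-10; d^6 = A^12 + 6*A^8 + 15*A^4 + 20 + 15*A^-4 + 6*A^-8 + A^-12; d^7 = -A^14 - 7*A^10 - 21*A^6 - 35*A^2 - 35*A^-2 - 21*A^-6 - 7*A^-10 - A^-14; d^8 = A^16 + 8*A^12 + 28*A^8 + 56*A^4 + 70 + 56*A^-4 + 28*A^-8 + 8*A^-12 + A^-16.
  A^10 * (d^5) = -A^20 - 5*A^16 - 10*A^12 - 10*A^8 - 5*A^4 - 1
  A^8 * (10*d^4) = 10*A^16 + 40*A^12 + 60*A^8 + 40*A^4 + 10
  A^6 * (35*d^3 + 10*d^5) = -10*A^16 - 85*A^12 - 205*A^8 - 205*A^4 - 85 - 10*A^-4
  A^4 * (60*d^2 + 50*d^4 + 10*d^6) = 10*A^16 + 110*A^12 + 410*A^8 + 620*A^4 + 410 + 110*A^-4 + 10*A^-8
  A^2 * (55*d + 100*d^3 + 50*d^5 + 5*d^7) = -5*A^16 - 85*A^12 - 455*A^8 - 1030*A^4 - 1030 - 455*A^-4 - 85*A^-8 - 5*A^-12
  A^0 * (25 + 101*d^2 + 100*d^4 + 25*d^6 + d^8) = A^16 + 33*A^12 + 278*A^8 + 932*A^4 + 1397 + 932*A^-4 + 278*A^-8 + 33*A^-12 + A^-16
  A^-2 * (55*d + 100*d^3 + 50*d^5 + 5*d^7) = -5*A^12 - 85*A^8 - 455*A^4 - 1030 - 1030*A^-4 - 455*A^-8 - 85*A^-12 - 5*A^-16
  A^-4 * (6 + 54*d^2 + 50*d^4 + 10*d^6) = 10*A^8 + 110*A^4 + 404 + 614*A^-4 + 404*A^-8 + 110*A^-12 + 10*A^-16
  A^-6 * (9*d + 26*d^3 + 10*d^5) = -10*A^4 - 76 - 187*A^-4 - 187*A^-8 - 76*A^-12 - 10*A^-16
  A^-8 * (5*d^2 + 5*d^4) = 5 + 25*A^-4 + 40*A^-8 + 25*A^-12 + 5*A^-16
  A^-10 * (d^3) = -A^-4 - 3*A^-8 - 3*A^-12 - A^-16
Summing the groups: <K> = -A^20 + A^16 - 2*A^12 + 3*A^8 - 3*A^4 + 4 - 2*A^-4 + 2*A^-8 - A^-12
Normalise by the writhe: (-A^3)^(-w) = (-A^3)^(4) = A^12, so f(A) = A^12 * <K> = -A^32 + A^28 - 2*A^24 + 3*A^20 - 3*A^16 + 4*A^12 - 2*A^8 + 2*A^4 - 1.
Substitute A = t^(-1/4), i.e. A^e → t^(-e/4): V(t) = -1 + 2*t^-1 - 2*t^-2 + 4*t^-3 - 3*t^-4 + 3*t^-5 - 2*t^-6 + t^-7 - t^-8

Answer: -1 + 2*t^-1 - 2*t^-2 + 4*t^-3 - 3*t^-4 + 3*t^-5 - 2*t^-6 + t^-7 - t^-8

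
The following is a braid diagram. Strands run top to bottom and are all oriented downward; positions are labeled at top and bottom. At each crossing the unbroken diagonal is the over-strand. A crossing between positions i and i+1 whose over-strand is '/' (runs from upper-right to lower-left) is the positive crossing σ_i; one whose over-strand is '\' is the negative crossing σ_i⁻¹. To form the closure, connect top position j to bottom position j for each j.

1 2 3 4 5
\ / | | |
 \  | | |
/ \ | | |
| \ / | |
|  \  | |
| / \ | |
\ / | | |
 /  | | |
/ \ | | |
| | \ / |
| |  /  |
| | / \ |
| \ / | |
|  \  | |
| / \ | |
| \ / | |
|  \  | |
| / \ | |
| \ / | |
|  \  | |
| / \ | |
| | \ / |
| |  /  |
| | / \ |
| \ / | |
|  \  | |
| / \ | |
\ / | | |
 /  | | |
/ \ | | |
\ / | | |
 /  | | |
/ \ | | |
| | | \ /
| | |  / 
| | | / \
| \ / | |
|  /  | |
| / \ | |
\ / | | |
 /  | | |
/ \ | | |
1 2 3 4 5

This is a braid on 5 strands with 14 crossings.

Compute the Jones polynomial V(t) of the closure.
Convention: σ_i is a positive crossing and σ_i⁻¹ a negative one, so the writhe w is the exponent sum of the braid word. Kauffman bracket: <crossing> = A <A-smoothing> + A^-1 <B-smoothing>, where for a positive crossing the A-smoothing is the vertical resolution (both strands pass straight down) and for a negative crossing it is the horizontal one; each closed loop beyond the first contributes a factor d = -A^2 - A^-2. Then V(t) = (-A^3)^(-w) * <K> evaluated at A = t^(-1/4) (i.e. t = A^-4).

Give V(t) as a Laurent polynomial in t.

-t^5 + 2*t^4 - 3*t^3 + 5*t^2 - 5*t + 6 - 5*t^-1 + 3*t^-2 - 2*t^-3 + t^-4

Derivation:
Reading the diagram top to bottom ('/'-over between positions i,i+1 = s_i, '\'-over = s_i^-1): braid word = s1^-1 s2^-1 s1 s3 s2^-1 s2^-1 s2^-1 s3 s2^-1 s1 s1 s4 s2 s1.
The presented braid s1^-1 s2^-1 s1 s3 s2^-1 s2^-1 s2^-1 s3 s2^-1 s1 s1 s4 s2 s1 on 5 strands reduces by inverse Markov moves (closure unchanged at each step):
  Deconjugate: the word is γ·β·γ⁻¹ with γ = s1^-1 s2^-1 (prefix) and γ⁻¹ = s2 s1 (suffix); strip both.
  Destabilize: the word has the form β·s4 where s4 occurs only as the final letter (β ∈ B_4); drop it and the last strand → 4 strands.
Reduced to β = s1 s3 s2^-1 s2^-1 s2^-1 s3 s2^-1 s1 s1 on 4 strands, 9 crossings.
Compute on β:
Braid: s1 s3 s2^-1 s2^-1 s2^-1 s3 s2^-1 s1 s1 on 4 strands, 9 crossings.
Writhe w = (#positive) - (#negative) = 5 - 4 = 1.
Computing the Kauffman bracket via state sum. There are 2^9 = 512 states.
Smooth each crossing (0=||, 1=⌣⌢); contribution A^(Σ sign_k(1-2s_k)) * d^(L-1).
Tabulate the states by total A-exponent and number of loops L (A-exp: L × count):
  A^9: L=6 ×1
  A^7: L=5 ×9
  A^5: L=4 ×33, L=6 ×3
  A^3: L=3 ×64, L=5 ×19, L=7 ×1
  A^1: L=2 ×68, L=4 ×52, L=6 ×6
  A^-1: L=1 ×33, L=3 ×75, L=5 ×18
  A^-3: L=2 ×51, L=4 ×32, L=6 ×1
  A^-5: L=3 ×32, L=5 ×4
  A^-7: L=4 ×9
  A^-9: L=5 ×1
Each group contributes A^e * Σ count * d^(L-1):
Powers of d = -A^2 - A^-2: d^2 = A^4 + 2 + A^-4; d^3 = -A^6 - 3*A^2 - 3*A^-2 - A^-6; d^4 = A^8 + 4*A^4 + 6 + 4*A^-4 + A^-8; d^5 = -A^10 - 5*A^6 - 10*A^2 - 10*A^-2 - 5*A^-6 - A^-10; d^6 = A^12 + 6*A^8 + 15*A^4 + 20 + 15*A^-4 + 6*A^-8 + A^-12.
  A^9 * (d^5) = -A^19 - 5*A^15 - 10*A^11 - 10*A^7 - 5*A^3 - A^-1
  A^7 * (9*d^4) = 9*A^15 + 36*A^11 + 54*A^7 + 36*A^3 + 9*A^-1
  A^5 * (33*d^3 + 3*d^5) = -3*A^15 - 48*A^11 - 129*A^7 - 129*A^3 - 48*A^-1 - 3*A^-5
  A^3 * (64*d^2 + 19*d^4 + d^6) = A^15 + 25*A^11 + 155*A^7 + 262*A^3 + 155*A^-1 + 25*A^-5 + A^-9
  A^1 * (68*d + 52*d^3 + 6*d^5) = -6*A^11 - 82*A^7 - 284*A^3 - 284*A^-1 - 82*A^-5 - 6*A^-9
  A^-1 * (33 + 75*d^2 + 18*d^4) = 18*A^7 + 147*A^3 + 291*A^-1 + 147*A^-5 + 18*A^-9
  A^-3 * (51*d + 32*d^3 + d^5) = -A^7 - 37*A^3 - 157*A^-1 - 157*A^-5 - 37*A^-9 - A^-13
  A^-5 * (32*d^2 + 4*d^4) = 4*A^3 + 48*A^-1 + 88*A^-5 + 48*A^-9 + 4*A^-13
  A^-7 * (9*d^3) = -9*A^-1 - 27*A^-5 - 27*A^-9 - 9*A^-13
  A^-9 * (d^4) = A^-1 + 4*A^-5 + 6*A^-9 + 4*A^-13 + A^-17
Summing the groups: <K> = -A^19 + 2*A^15 - 3*A^11 + 5*A^7 - 6*A^3 + 5*A^-1 - 5*A^-5 + 3*A^-9 - 2*A^-13 + A^-17
Normalise by the writhe: (-A^3)^(-w) = (-A^3)^(-1) = -A^-3, so f(A) = -A^-3 * <K> = A^16 - 2*A^12 + 3*A^8 - 5*A^4 + 6 - 5*A^-4 + 5*A^-8 - 3*A^-12 + 2*A^-16 - A^-20.
Substitute A = t^(-1/4), i.e. A^e → t^(-e/4): V(t) = -t^5 + 2*t^4 - 3*t^3 + 5*t^2 - 5*t + 6 - 5*t^-1 + 3*t^-2 - 2*t^-3 + t^-4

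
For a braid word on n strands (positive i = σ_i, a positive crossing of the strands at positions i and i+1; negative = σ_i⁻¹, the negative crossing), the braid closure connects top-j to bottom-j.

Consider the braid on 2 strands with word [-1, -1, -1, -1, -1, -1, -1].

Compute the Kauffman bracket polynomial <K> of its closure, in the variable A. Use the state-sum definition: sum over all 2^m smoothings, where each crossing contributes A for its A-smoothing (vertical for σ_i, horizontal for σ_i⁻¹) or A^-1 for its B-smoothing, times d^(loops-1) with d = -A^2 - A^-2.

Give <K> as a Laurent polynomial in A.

A^19 - A^15 + A^11 - A^7 + A^3 - A^-1 - A^-9

Derivation:
Braid: s1^-1 s1^-1 s1^-1 s1^-1 s1^-1 s1^-1 s1^-1 on 2 strands, 7 crossings.
Writhe w = (#positive) - (#negative) = 0 - 7 = -7.
Enumerate smoothing states for the bracket polynomial. There are 2^7 = 128 states.
For each crossing: s=0 is the vertical smoothing, s=1 horizontal. Crossing k contributes A^(sign_k * (1 - 2*s_k)); loop factor d = -A^2 - A^-2.
Tabulate the states by total A-exponent and number of loops L (A-exp: L × count):
  A^7: L=7 ×1
  A^5: L=6 ×7
  A^3: L=5 ×21
  A^1: L=4 ×35
  A^-1: L=3 ×35
  A^-3: L=2 ×21
  A^-5: L=1 ×7
  A^-7: L=2 ×1
Each group contributes A^e * Σ count * d^(L-1):
Powers of d = -A^2 - A^-2: d^2 = A^4 + 2 + A^-4; d^3 = -A^6 - 3*A^2 - 3*A^-2 - A^-6; d^4 = A^8 + 4*A^4 + 6 + 4*A^-4 + A^-8; d^5 = -A^10 - 5*A^6 - 10*A^2 - 10*A^-2 - 5*A^-6 - A^-10; d^6 = A^12 + 6*A^8 + 15*A^4 + 20 + 15*A^-4 + 6*A^-8 + A^-12.
  A^7 * (d^6) = A^19 + 6*A^15 + 15*A^11 + 20*A^7 + 15*A^3 + 6*A^-1 + A^-5
  A^5 * (7*d^5) = -7*A^15 - 35*A^11 - 70*A^7 - 70*A^3 - 35*A^-1 - 7*A^-5
  A^3 * (21*d^4) = 21*A^11 + 84*A^7 + 126*A^3 + 84*A^-1 + 21*A^-5
  A^1 * (35*d^3) = -35*A^7 - 105*A^3 - 105*A^-1 - 35*A^-5
  A^-1 * (35*d^2) = 35*A^3 + 70*A^-1 + 35*A^-5
  A^-3 * (21*d) = -21*A^-1 - 21*A^-5
  A^-5 * (7) = 7*A^-5
  A^-7 * (d) = -A^-5 - A^-9
Summing the groups: <K> = A^19 - A^15 + A^11 - A^7 + A^3 - A^-1 - A^-9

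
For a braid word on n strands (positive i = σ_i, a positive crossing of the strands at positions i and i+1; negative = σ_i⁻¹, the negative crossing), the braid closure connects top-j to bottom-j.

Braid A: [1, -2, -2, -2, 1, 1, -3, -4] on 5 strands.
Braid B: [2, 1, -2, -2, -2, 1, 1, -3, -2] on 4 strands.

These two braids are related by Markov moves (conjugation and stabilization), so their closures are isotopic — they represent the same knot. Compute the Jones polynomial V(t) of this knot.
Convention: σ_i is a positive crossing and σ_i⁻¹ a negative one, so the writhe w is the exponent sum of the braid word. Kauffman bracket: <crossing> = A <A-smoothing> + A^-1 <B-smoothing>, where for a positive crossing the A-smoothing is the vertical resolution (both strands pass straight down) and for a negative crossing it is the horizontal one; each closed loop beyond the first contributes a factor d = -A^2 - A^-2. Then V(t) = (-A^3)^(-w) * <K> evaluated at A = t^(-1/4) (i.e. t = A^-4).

-t^3 + t^2 - t + 3 - t^-1 + t^-2 - t^-3

Derivation:
Markov-equivalent braids have isotopic closures, hence identical knot invariants. Strip the Markov moves from each word to reach a common short braid β, then compute V(t) once on β.
Braid A: s1 s2^-1 s2^-1 s2^-1 s1 s1 s3^-1 s4^-1 on 5 strands reduces by inverse Markov moves (closure unchanged at each step):
  Destabilize: the word has the form β·s4^-1 where s4^-1 occurs only as the final letter (β ∈ B_4); drop it and the last strand → 4 strands.
  Destabilize: the word has the form β·s3^-1 where s3^-1 occurs only as the final letter (β ∈ B_3); drop it and the last strand → 3 strands.
Reduced to β = s1 s2^-1 s2^-1 s2^-1 s1 s1 on 3 strands, 6 crossings.
Braid B: s2 s1 s2^-1 s2^-1 s2^-1 s1 s1 s3^-1 s2^-1 on 4 strands reduces by inverse Markov moves (closure unchanged at each step):
  Deconjugate: the word is γ·β·γ⁻¹ with γ = s2 (prefix) and γ⁻¹ = s2^-1 (suffix); strip both.
  Destabilize: the word has the form β·s3^-1 where s3^-1 occurs only as the final letter (β ∈ B_3); drop it and the last strand → 3 strands.
Reduced to β = s1 s2^-1 s2^-1 s2^-1 s1 s1 on 3 strands, 6 crossings.
Both give the same β = s1 s2^-1 s2^-1 s2^-1 s1 s1 on 3 strands, so one state sum suffices:
Braid: s1 s2^-1 s2^-1 s2^-1 s1 s1 on 3 strands, 6 crossings.
Writhe w = (#positive) - (#negative) = 3 - 3 = 0.
Computing the Kauffman bracket via state sum. There are 2^6 = 64 states.
Smooth each crossing (0=||, 1=⌣⌢); contribution A^(Σ sign_k(1-2s_k)) * d^(L-1).
Tabulate the states by total A-exponent and number of loops L (A-exp: L × count):
  A^6: L=4 ×1
  A^4: L=3 ×6
  A^2: L=2 ×12, L=4 ×3
  A^0: L=1 ×9, L=3 ×10, L=5 ×1
  A^-2: L=2 ×12, L=4 ×3
  A^-4: L=3 ×6
  A^-6: L=4 ×1
Each group contributes A^e * Σ count * d^(L-1):
Powers of d = -A^2 - A^-2: d^2 = A^4 + 2 + A^-4; d^3 = -A^6 - 3*A^2 - 3*A^-2 - A^-6; d^4 = A^8 + 4*A^4 + 6 + 4*A^-4 + A^-8.
  A^6 * (d^3) = -A^12 - 3*A^8 - 3*A^4 - 1
  A^4 * (6*d^2) = 6*A^8 + 12*A^4 + 6
  A^2 * (12*d + 3*d^3) = -3*A^8 - 21*A^4 - 21 - 3*A^-4
  A^0 * (9 + 10*d^2 + d^4) = A^8 + 14*A^4 + 35 + 14*A^-4 + A^-8
  A^-2 * (12*d + 3*d^3) = -3*A^4 - 21 - 21*A^-4 - 3*A^-8
  A^-4 * (6*d^2) = 6 + 12*A^-4 + 6*A^-8
  A^-6 * (d^3) = -1 - 3*A^-4 - 3*A^-8 - A^-12
Summing the groups: <K> = -A^12 + A^8 - A^4 + 3 - A^-4 + A^-8 - A^-12
Normalise by the writhe: (-A^3)^(-w) = (-A^3)^(0) = 1, so f(A) = 1 * <K> = -A^12 + A^8 - A^4 + 3 - A^-4 + A^-8 - A^-12.
Substitute A = t^(-1/4), i.e. A^e → t^(-e/4): V(t) = -t^3 + t^2 - t + 3 - t^-1 + t^-2 - t^-3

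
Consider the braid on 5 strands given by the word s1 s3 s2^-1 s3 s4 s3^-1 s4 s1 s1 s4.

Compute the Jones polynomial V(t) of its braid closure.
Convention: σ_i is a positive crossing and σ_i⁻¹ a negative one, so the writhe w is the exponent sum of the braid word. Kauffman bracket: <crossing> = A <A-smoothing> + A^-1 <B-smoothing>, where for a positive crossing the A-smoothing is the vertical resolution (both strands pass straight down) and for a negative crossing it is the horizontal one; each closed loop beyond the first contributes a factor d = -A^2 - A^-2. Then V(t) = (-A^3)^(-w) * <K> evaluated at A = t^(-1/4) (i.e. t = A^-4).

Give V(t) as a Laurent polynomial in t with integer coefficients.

t^10 - 2*t^9 + 2*t^8 - 4*t^7 + 4*t^6 - 3*t^5 + 3*t^4 - t^3 + t^2

Derivation:
Braid: s1 s3 s2^-1 s3 s4 s3^-1 s4 s1 s1 s4 on 5 strands, 10 crossings.
Writhe w = (#positive) - (#negative) = 8 - 2 = 6.
State-sum expansion of <K>. There are 2^10 = 1024 states.
Each crossing splits two ways (0=vertical, 1=horizontal). The state's weight is A^(#A-smoothings - #B-smoothings) * d^(loops - 1).
Tabulate the states by total A-exponent and number of loops L (A-exp: L × count):
  A^10: L=3 ×1
  A^8: L=2 ×6, L=4 ×4
  A^6: L=1 ×9, L=3 ×32, L=5 ×4
  A^4: L=2 ×70, L=4 ×49, L=6 ×1
  A^2: L=1 ×30, L=3 ×149, L=5 ×31
  A^0: L=2 ×99, L=4 ×144, L=6 ×9
  A^-2: L=3 ×136, L=5 ×73, L=7 ×1
  A^-4: L=4 ×101, L=6 ×19
  A^-6: L=5 ×43, L=7 ×2
  A^-8: L=6 ×10
  A^-10: L=7 ×1
Each group contributes A^e * Σ count * d^(L-1):
Powers of d = -A^2 - A^-2: d^2 = A^4 + 2 + A^-4; d^3 = -A^6 - 3*A^2 - 3*A^-2 - A^-6; d^4 = A^8 + 4*A^4 + 6 + 4*A^-4 + A^-8; d^5 = -A^10 - 5*A^6 - 10*A^2 - 10*A^-2 - 5*A^-6 - A^-10; d^6 = A^12 + 6*A^8 + 15*A^4 + 20 + 15*A^-4 + 6*A^-8 + A^-12.
  A^10 * (d^2) = A^14 + 2*A^10 + A^6
  A^8 * (6*d + 4*d^3) = -4*A^14 - 18*A^10 - 18*A^6 - 4*A^2
  A^6 * (9 + 32*d^2 + 4*d^4) = 4*A^14 + 48*A^10 + 97*A^6 + 48*A^2 + 4*A^-2
  A^4 * (70*d + 49*d^3 + d^5) = -A^14 - 54*A^10 - 227*A^6 - 227*A^2 - 54*A^-2 - A^-6
  A^2 * (30 + 149*d^2 + 31*d^4) = 31*A^10 + 273*A^6 + 514*A^2 + 273*A^-2 + 31*A^-6
  A^0 * (99*d + 144*d^3 + 9*d^5) = -9*A^10 - 189*A^6 - 621*A^2 - 621*A^-2 - 189*A^-6 - 9*A^-10
  A^-2 * (136*d^2 + 73*d^4 + d^6) = A^10 + 79*A^6 + 443*A^2 + 730*A^-2 + 443*A^-6 + 79*A^-10 + A^-14
  A^-4 * (101*d^3 + 19*d^5) = -19*A^6 - 196*A^2 - 493*A^-2 - 493*A^-6 - 196*A^-10 - 19*A^-14
  A^-6 * (43*d^4 + 2*d^6) = 2*A^6 + 55*A^2 + 202*A^-2 + 298*A^-6 + 202*A^-10 + 55*A^-14 + 2*A^-18
  A^-8 * (10*d^5) = -10*A^2 - 50*A^-2 - 100*A^-6 - 100*A^-10 - 50*A^-14 - 10*A^-18
  A^-10 * (d^6) = A^2 + 6*A^-2 + 15*A^-6 + 20*A^-10 + 15*A^-14 + 6*A^-18 + A^-22
Summing the groups: <K> = A^10 - A^6 + 3*A^2 - 3*A^-2 + 4*A^-6 - 4*A^-10 + 2*A^-14 - 2*A^-18 + A^-22
Normalise by the writhe: (-A^3)^(-w) = (-A^3)^(-6) = A^-18, so f(A) = A^-18 * <K> = A^-8 - A^-12 + 3*A^-16 - 3*A^-20 + 4*A^-24 - 4*A^-28 + 2*A^-32 - 2*A^-36 + A^-40.
Substitute A = t^(-1/4), i.e. A^e → t^(-e/4): V(t) = t^10 - 2*t^9 + 2*t^8 - 4*t^7 + 4*t^6 - 3*t^5 + 3*t^4 - t^3 + t^2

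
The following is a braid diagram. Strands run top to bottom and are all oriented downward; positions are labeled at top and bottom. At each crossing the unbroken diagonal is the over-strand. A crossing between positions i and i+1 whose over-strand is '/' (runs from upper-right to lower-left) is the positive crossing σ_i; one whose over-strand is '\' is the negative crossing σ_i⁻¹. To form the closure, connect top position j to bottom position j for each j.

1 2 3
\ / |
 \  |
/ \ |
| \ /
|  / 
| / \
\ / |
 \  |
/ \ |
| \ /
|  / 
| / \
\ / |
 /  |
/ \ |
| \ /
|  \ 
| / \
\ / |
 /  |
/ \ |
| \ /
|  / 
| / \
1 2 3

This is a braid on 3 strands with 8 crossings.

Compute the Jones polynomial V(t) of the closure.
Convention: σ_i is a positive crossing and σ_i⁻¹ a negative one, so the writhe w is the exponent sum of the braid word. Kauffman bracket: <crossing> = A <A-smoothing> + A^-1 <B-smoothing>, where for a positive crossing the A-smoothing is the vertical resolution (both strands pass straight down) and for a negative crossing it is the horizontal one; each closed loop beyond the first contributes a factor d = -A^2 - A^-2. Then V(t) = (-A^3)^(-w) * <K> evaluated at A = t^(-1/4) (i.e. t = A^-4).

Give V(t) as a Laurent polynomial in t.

-t^5 + t^4 - t^3 + 2*t^2 - t + 2 - t^-1

Derivation:
Reading the diagram top to bottom ('/'-over between positions i,i+1 = s_i, '\'-over = s_i^-1): braid word = s1^-1 s2 s1^-1 s2 s1 s2^-1 s1 s2.
Braid: s1^-1 s2 s1^-1 s2 s1 s2^-1 s1 s2 on 3 strands, 8 crossings.
Writhe w = (#positive) - (#negative) = 5 - 3 = 2.
Enumerate smoothing states for the bracket polynomial. There are 2^8 = 256 states.
For each crossing: s=0 is the vertical smoothing, s=1 horizontal. Crossing k contributes A^(sign_k * (1 - 2*s_k)); loop factor d = -A^2 - A^-2.
Tabulate the states by total A-exponent and number of loops L (A-exp: L × count):
  A^8: L=2 ×1
  A^6: L=1 ×3, L=3 ×5
  A^4: L=2 ×22, L=4 ×6
  A^2: L=1 ×18, L=3 ×37, L=5 ×1
  A^0: L=2 ×58, L=4 ×12
  A^-2: L=1 ×24, L=3 ×31, L=5 ×1
  A^-4: L=2 ×23, L=4 ×5
  A^-6: L=3 ×8
  A^-8: L=4 ×1
Each group contributes A^e * Σ count * d^(L-1):
Powers of d = -A^2 - A^-2: d^2 = A^4 + 2 + A^-4; d^3 = -A^6 - 3*A^2 - 3*A^-2 - A^-6; d^4 = A^8 + 4*A^4 + 6 + 4*A^-4 + A^-8.
  A^8 * (d) = -A^10 - A^6
  A^6 * (3 + 5*d^2) = 5*A^10 + 13*A^6 + 5*A^2
  A^4 * (22*d + 6*d^3) = -6*A^10 - 40*A^6 - 40*A^2 - 6*A^-2
  A^2 * (18 + 37*d^2 + d^4) = A^10 + 41*A^6 + 98*A^2 + 41*A^-2 + A^-6
  A^0 * (58*d + 12*d^3) = -12*A^6 - 94*A^2 - 94*A^-2 - 12*A^-6
  A^-2 * (24 + 31*d^2 + d^4) = A^6 + 35*A^2 + 92*A^-2 + 35*A^-6 + A^-10
  A^-4 * (23*d + 5*d^3) = -5*A^2 - 38*A^-2 - 38*A^-6 - 5*A^-10
  A^-6 * (8*d^2) = 8*A^-2 + 16*A^-6 + 8*A^-10
  A^-8 * (d^3) = -A^-2 - 3*A^-6 - 3*A^-10 - A^-14
Summing the groups: <K> = -A^10 + 2*A^6 - A^2 + 2*A^-2 - A^-6 + A^-10 - A^-14
Normalise by the writhe: (-A^3)^(-w) = (-A^3)^(-2) = A^-6, so f(A) = A^-6 * <K> = -A^4 + 2 - A^-4 + 2*A^-8 - A^-12 + A^-16 - A^-20.
Substitute A = t^(-1/4), i.e. A^e → t^(-e/4): V(t) = -t^5 + t^4 - t^3 + 2*t^2 - t + 2 - t^-1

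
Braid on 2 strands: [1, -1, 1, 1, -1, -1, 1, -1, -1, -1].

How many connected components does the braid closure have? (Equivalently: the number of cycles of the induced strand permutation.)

Track the strand permutation on 2 strands, starting from identity.
  step 1: s1 swaps positions 1,2 -> [2 1]
  step 2: s1^-1 swaps positions 1,2 -> [1 2]
  step 3: s1 swaps positions 1,2 -> [2 1]
  step 4: s1 swaps positions 1,2 -> [1 2]
  step 5: s1^-1 swaps positions 1,2 -> [2 1]
  step 6: s1^-1 swaps positions 1,2 -> [1 2]
  step 7: s1 swaps positions 1,2 -> [2 1]
  step 8: s1^-1 swaps positions 1,2 -> [1 2]
  step 9: s1^-1 swaps positions 1,2 -> [2 1]
  step 10: s1^-1 swaps positions 1,2 -> [1 2]
Final permutation (position -> original strand): [1 2]
Closure components = cycle count of this permutation = 2.

Answer: 2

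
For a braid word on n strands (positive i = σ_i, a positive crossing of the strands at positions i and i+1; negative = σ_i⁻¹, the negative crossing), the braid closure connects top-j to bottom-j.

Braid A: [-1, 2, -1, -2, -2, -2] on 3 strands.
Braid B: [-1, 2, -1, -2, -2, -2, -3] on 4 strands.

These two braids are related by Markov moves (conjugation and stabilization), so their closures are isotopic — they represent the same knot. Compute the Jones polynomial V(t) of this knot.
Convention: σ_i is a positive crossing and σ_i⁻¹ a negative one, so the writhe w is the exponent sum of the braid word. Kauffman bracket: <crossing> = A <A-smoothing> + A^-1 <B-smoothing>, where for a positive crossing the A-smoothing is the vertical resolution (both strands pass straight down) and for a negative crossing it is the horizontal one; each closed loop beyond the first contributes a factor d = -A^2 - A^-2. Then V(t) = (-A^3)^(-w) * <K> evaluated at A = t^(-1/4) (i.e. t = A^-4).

Markov-equivalent braids have isotopic closures, hence identical knot invariants. Strip the Markov moves from each word to reach a common short braid β, then compute V(t) once on β.
Braid A: s1^-1 s2 s1^-1 s2^-1 s2^-1 s2^-1 on 3 strands has no conjugating prefix/suffix or stabilization to strip; take β = s1^-1 s2 s1^-1 s2^-1 s2^-1 s2^-1.
Braid B: s1^-1 s2 s1^-1 s2^-1 s2^-1 s2^-1 s3^-1 on 4 strands reduces by inverse Markov moves (closure unchanged at each step):
  Destabilize: the word has the form β·s3^-1 where s3^-1 occurs only as the final letter (β ∈ B_3); drop it and the last strand → 3 strands.
Reduced to β = s1^-1 s2 s1^-1 s2^-1 s2^-1 s2^-1 on 3 strands, 6 crossings.
Both give the same β = s1^-1 s2 s1^-1 s2^-1 s2^-1 s2^-1 on 3 strands, so one state sum suffices:
Braid: s1^-1 s2 s1^-1 s2^-1 s2^-1 s2^-1 on 3 strands, 6 crossings.
Writhe w = (#positive) - (#negative) = 1 - 5 = -4.
Enumerate smoothing states for the bracket polynomial. There are 2^6 = 64 states.
Smooth each crossing (0=||, 1=⌣⌢); contribution A^(Σ sign_k(1-2s_k)) * d^(L-1).
Tabulate the states by total A-exponent and number of loops L (A-exp: L × count):
  A^6: L=4 ×1
  A^4: L=3 ×6
  A^2: L=2 ×12, L=4 ×3
  A^0: L=1 ×9, L=3 ×10, L=5 ×1
  A^-2: L=2 ×12, L=4 ×3
  A^-4: L=1 ×2, L=3 ×4
  A^-6: L=2 ×1
Each group contributes A^e * Σ count * d^(L-1):
Powers of d = -A^2 - A^-2: d^2 = A^4 + 2 + A^-4; d^3 = -A^6 - 3*A^2 - 3*A^-2 - A^-6; d^4 = A^8 + 4*A^4 + 6 + 4*A^-4 + A^-8.
  A^6 * (d^3) = -A^12 - 3*A^8 - 3*A^4 - 1
  A^4 * (6*d^2) = 6*A^8 + 12*A^4 + 6
  A^2 * (12*d + 3*d^3) = -3*A^8 - 21*A^4 - 21 - 3*A^-4
  A^0 * (9 + 10*d^2 + d^4) = A^8 + 14*A^4 + 35 + 14*A^-4 + A^-8
  A^-2 * (12*d + 3*d^3) = -3*A^4 - 21 - 21*A^-4 - 3*A^-8
  A^-4 * (2 + 4*d^2) = 4 + 10*A^-4 + 4*A^-8
  A^-6 * (d) = -A^-4 - A^-8
Summing the groups: <K> = -A^12 + A^8 - A^4 + 2 - A^-4 + A^-8
Normalise by the writhe: (-A^3)^(-w) = (-A^3)^(4) = A^12, so f(A) = A^12 * <K> = -A^24 + A^20 - A^16 + 2*A^12 - A^8 + A^4.
Substitute A = t^(-1/4), i.e. A^e → t^(-e/4): V(t) = t^-1 - t^-2 + 2*t^-3 - t^-4 + t^-5 - t^-6

Answer: t^-1 - t^-2 + 2*t^-3 - t^-4 + t^-5 - t^-6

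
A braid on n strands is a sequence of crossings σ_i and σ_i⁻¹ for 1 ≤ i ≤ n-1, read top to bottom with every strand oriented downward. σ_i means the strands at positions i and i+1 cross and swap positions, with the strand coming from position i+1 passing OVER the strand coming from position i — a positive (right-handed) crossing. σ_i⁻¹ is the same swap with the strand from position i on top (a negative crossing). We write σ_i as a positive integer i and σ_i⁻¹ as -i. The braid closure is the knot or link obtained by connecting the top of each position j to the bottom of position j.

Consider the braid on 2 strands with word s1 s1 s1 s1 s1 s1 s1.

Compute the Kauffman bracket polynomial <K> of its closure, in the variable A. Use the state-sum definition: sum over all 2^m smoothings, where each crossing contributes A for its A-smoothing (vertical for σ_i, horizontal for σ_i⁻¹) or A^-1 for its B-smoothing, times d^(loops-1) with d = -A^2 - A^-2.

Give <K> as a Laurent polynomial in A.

-A^9 - A + A^-3 - A^-7 + A^-11 - A^-15 + A^-19

Derivation:
Braid: s1 s1 s1 s1 s1 s1 s1 on 2 strands, 7 crossings.
Writhe w = (#positive) - (#negative) = 7 - 0 = 7.
State-sum expansion of <K>. There are 2^7 = 128 states.
Smooth each crossing (0=||, 1=⌣⌢); contribution A^(Σ sign_k(1-2s_k)) * d^(L-1).
Tabulate the states by total A-exponent and number of loops L (A-exp: L × count):
  A^7: L=2 ×1
  A^5: L=1 ×7
  A^3: L=2 ×21
  A^1: L=3 ×35
  A^-1: L=4 ×35
  A^-3: L=5 ×21
  A^-5: L=6 ×7
  A^-7: L=7 ×1
Each group contributes A^e * Σ count * d^(L-1):
Powers of d = -A^2 - A^-2: d^2 = A^4 + 2 + A^-4; d^3 = -A^6 - 3*A^2 - 3*A^-2 - A^-6; d^4 = A^8 + 4*A^4 + 6 + 4*A^-4 + A^-8; d^5 = -A^10 - 5*A^6 - 10*A^2 - 10*A^-2 - 5*A^-6 - A^-10; d^6 = A^12 + 6*A^8 + 15*A^4 + 20 + 15*A^-4 + 6*A^-8 + A^-12.
  A^7 * (d) = -A^9 - A^5
  A^5 * (7) = 7*A^5
  A^3 * (21*d) = -21*A^5 - 21*A
  A^1 * (35*d^2) = 35*A^5 + 70*A + 35*A^-3
  A^-1 * (35*d^3) = -35*A^5 - 105*A - 105*A^-3 - 35*A^-7
  A^-3 * (21*d^4) = 21*A^5 + 84*A + 126*A^-3 + 84*A^-7 + 21*A^-11
  A^-5 * (7*d^5) = -7*A^5 - 35*A - 70*A^-3 - 70*A^-7 - 35*A^-11 - 7*A^-15
  A^-7 * (d^6) = A^5 + 6*A + 15*A^-3 + 20*A^-7 + 15*A^-11 + 6*A^-15 + A^-19
Summing the groups: <K> = -A^9 - A + A^-3 - A^-7 + A^-11 - A^-15 + A^-19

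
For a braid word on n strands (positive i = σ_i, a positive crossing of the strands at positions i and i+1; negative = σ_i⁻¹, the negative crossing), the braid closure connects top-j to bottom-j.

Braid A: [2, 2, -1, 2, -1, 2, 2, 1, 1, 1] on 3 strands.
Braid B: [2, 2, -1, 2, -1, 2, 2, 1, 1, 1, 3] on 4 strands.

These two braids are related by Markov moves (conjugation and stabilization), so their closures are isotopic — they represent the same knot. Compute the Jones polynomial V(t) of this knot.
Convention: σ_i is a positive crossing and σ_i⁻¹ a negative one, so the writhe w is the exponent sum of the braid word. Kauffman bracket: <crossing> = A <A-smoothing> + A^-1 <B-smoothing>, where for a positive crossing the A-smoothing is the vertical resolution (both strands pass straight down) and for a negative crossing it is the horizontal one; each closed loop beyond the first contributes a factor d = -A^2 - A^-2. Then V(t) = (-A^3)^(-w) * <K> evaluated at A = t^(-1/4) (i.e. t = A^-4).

t^10 - 4*t^9 + 6*t^8 - 8*t^7 + 9*t^6 - 8*t^5 + 7*t^4 - 4*t^3 + 2*t^2

Derivation:
Markov-equivalent braids have isotopic closures, hence identical knot invariants. Strip the Markov moves from each word to reach a common short braid β, then compute V(t) once on β.
Braid A: s2 s2 s1^-1 s2 s1^-1 s2 s2 s1 s1 s1 on 3 strands has no conjugating prefix/suffix or stabilization to strip; take β = s2 s2 s1^-1 s2 s1^-1 s2 s2 s1 s1 s1.
Braid B: s2 s2 s1^-1 s2 s1^-1 s2 s2 s1 s1 s1 s3 on 4 strands reduces by inverse Markov moves (closure unchanged at each step):
  Destabilize: the word has the form β·s3 where s3 occurs only as the final letter (β ∈ B_3); drop it and the last strand → 3 strands.
Reduced to β = s2 s2 s1^-1 s2 s1^-1 s2 s2 s1 s1 s1 on 3 strands, 10 crossings.
Both give the same β = s2 s2 s1^-1 s2 s1^-1 s2 s2 s1 s1 s1 on 3 strands, so one state sum suffices:
Braid: s2 s2 s1^-1 s2 s1^-1 s2 s2 s1 s1 s1 on 3 strands, 10 crossings.
Writhe w = (#positive) - (#negative) = 8 - 2 = 6.
State-sum expansion of <K>. There are 2^10 = 1024 states.
For each crossing: s=0 is the vertical smoothing, s=1 horizontal. Crossing k contributes A^(sign_k * (1 - 2*s_k)); loop factor d = -A^2 - A^-2.
Tabulate the states by total A-exponent and number of loops L (A-exp: L × count):
  A^10: L=3 ×1
  A^8: L=2 ×7, L=4 ×3
  A^6: L=1 ×14, L=3 ×28, L=5 ×3
  A^4: L=2 ×88, L=4 ×31, L=6 ×1
  A^2: L=1 ×63, L=3 ×133, L=5 ×14
  A^0: L=2 ×159, L=4 ×91, L=6 ×2
  A^-2: L=3 ×180, L=5 ×30
  A^-4: L=4 ×116, L=6 ×4
  A^-6: L=5 ×45
  A^-8: L=6 ×10
  A^-10: L=7 ×1
Each group contributes A^e * Σ count * d^(L-1):
Powers of d = -A^2 - A^-2: d^2 = A^4 + 2 + A^-4; d^3 = -A^6 - 3*A^2 - 3*A^-2 - A^-6; d^4 = A^8 + 4*A^4 + 6 + 4*A^-4 + A^-8; d^5 = -A^10 - 5*A^6 - 10*A^2 - 10*A^-2 - 5*A^-6 - A^-10; d^6 = A^12 + 6*A^8 + 15*A^4 + 20 + 15*A^-4 + 6*A^-8 + A^-12.
  A^10 * (d^2) = A^14 + 2*A^10 + A^6
  A^8 * (7*d + 3*d^3) = -3*A^14 - 16*A^10 - 16*A^6 - 3*A^2
  A^6 * (14 + 28*d^2 + 3*d^4) = 3*A^14 + 40*A^10 + 88*A^6 + 40*A^2 + 3*A^-2
  A^4 * (88*d + 31*d^3 + d^5) = -A^14 - 36*A^10 - 191*A^6 - 191*A^2 - 36*A^-2 - A^-6
  A^2 * (63 + 133*d^2 + 14*d^4) = 14*A^10 + 189*A^6 + 413*A^2 + 189*A^-2 + 14*A^-6
  A^0 * (159*d + 91*d^3 + 2*d^5) = -2*A^10 - 101*A^6 - 452*A^2 - 452*A^-2 - 101*A^-6 - 2*A^-10
  A^-2 * (180*d^2 + 30*d^4) = 30*A^6 + 300*A^2 + 540*A^-2 + 300*A^-6 + 30*A^-10
  A^-4 * (116*d^3 + 4*d^5) = -4*A^6 - 136*A^2 - 388*A^-2 - 388*A^-6 - 136*A^-10 - 4*A^-14
  A^-6 * (45*d^4) = 45*A^2 + 180*A^-2 + 270*A^-6 + 180*A^-10 + 45*A^-14
  A^-8 * (10*d^5) = -10*A^2 - 50*A^-2 - 100*A^-6 - 100*A^-10 - 50*A^-14 - 10*A^-18
  A^-10 * (d^6) = A^2 + 6*A^-2 + 15*A^-6 + 20*A^-10 + 15*A^-14 + 6*A^-18 + A^-22
Summing the groups: <K> = 2*A^10 - 4*A^6 + 7*A^2 - 8*A^-2 + 9*A^-6 - 8*A^-10 + 6*A^-14 - 4*A^-18 + A^-22
Normalise by the writhe: (-A^3)^(-w) = (-A^3)^(-6) = A^-18, so f(A) = A^-18 * <K> = 2*A^-8 - 4*A^-12 + 7*A^-16 - 8*A^-20 + 9*A^-24 - 8*A^-28 + 6*A^-32 - 4*A^-36 + A^-40.
Substitute A = t^(-1/4), i.e. A^e → t^(-e/4): V(t) = t^10 - 4*t^9 + 6*t^8 - 8*t^7 + 9*t^6 - 8*t^5 + 7*t^4 - 4*t^3 + 2*t^2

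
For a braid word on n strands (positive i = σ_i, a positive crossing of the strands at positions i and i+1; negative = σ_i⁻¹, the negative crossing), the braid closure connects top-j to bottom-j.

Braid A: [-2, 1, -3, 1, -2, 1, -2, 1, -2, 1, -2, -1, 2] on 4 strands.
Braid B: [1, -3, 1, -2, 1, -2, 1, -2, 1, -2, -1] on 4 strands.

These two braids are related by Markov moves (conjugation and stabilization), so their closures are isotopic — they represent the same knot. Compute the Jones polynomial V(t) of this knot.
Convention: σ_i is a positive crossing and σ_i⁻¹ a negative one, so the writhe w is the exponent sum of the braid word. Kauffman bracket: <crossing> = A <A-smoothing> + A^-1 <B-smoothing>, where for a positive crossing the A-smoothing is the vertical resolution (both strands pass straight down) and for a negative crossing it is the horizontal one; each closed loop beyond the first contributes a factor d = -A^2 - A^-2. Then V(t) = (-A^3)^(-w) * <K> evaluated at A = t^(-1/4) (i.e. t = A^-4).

t^4 - 4*t^3 + 6*t^2 - 7*t + 9 - 7*t^-1 + 6*t^-2 - 4*t^-3 + t^-4

Derivation:
Markov-equivalent braids have isotopic closures, hence identical knot invariants. Strip the Markov moves from each word to reach a common short braid β, then compute V(t) once on β.
Braid A: s2^-1 s1 s3^-1 s1 s2^-1 s1 s2^-1 s1 s2^-1 s1 s2^-1 s1^-1 s2 on 4 strands reduces by inverse Markov moves (closure unchanged at each step):
  Deconjugate: the word is γ·β·γ⁻¹ with γ = s2^-1 s1 (prefix) and γ⁻¹ = s1^-1 s2 (suffix); strip both.
Reduced to β = s3^-1 s1 s2^-1 s1 s2^-1 s1 s2^-1 s1 s2^-1 on 4 strands, 9 crossings.
Braid B: s1 s3^-1 s1 s2^-1 s1 s2^-1 s1 s2^-1 s1 s2^-1 s1^-1 on 4 strands reduces by inverse Markov moves (closure unchanged at each step):
  Deconjugate: the word is γ·β·γ⁻¹ with γ = s1 (prefix) and γ⁻¹ = s1^-1 (suffix); strip both.
Reduced to β = s3^-1 s1 s2^-1 s1 s2^-1 s1 s2^-1 s1 s2^-1 on 4 strands, 9 crossings.
Both give the same β = s3^-1 s1 s2^-1 s1 s2^-1 s1 s2^-1 s1 s2^-1 on 4 strands, so one state sum suffices:
Braid: s3^-1 s1 s2^-1 s1 s2^-1 s1 s2^-1 s1 s2^-1 on 4 strands, 9 crossings.
Writhe w = (#positive) - (#negative) = 4 - 5 = -1.
State-sum expansion of <K>. There are 2^9 = 512 states.
Smooth each crossing (0=||, 1=⌣⌢); contribution A^(Σ sign_k(1-2s_k)) * d^(L-1).
Tabulate the states by total A-exponent and number of loops L (A-exp: L × count):
  A^9: L=5 ×1
  A^7: L=4 ×8, L=6 ×1
  A^5: L=3 ×28, L=5 ×8
  A^3: L=2 ×52, L=4 ×32
  A^1: L=1 ×45, L=3 ×77, L=5 ×4
  A^-1: L=2 ×97, L=4 ×29
  A^-3: L=3 ×80, L=5 ×4
  A^-5: L=4 ×36
  A^-7: L=5 ×9
  A^-9: L=6 ×1
Each group contributes A^e * Σ count * d^(L-1):
Powers of d = -A^2 - A^-2: d^2 = A^4 + 2 + A^-4; d^3 = -A^6 - 3*A^2 - 3*A^-2 - A^-6; d^4 = A^8 + 4*A^4 + 6 + 4*A^-4 + A^-8; d^5 = -A^10 - 5*A^6 - 10*A^2 - 10*A^-2 - 5*A^-6 - A^-10.
  A^9 * (d^4) = A^17 + 4*A^13 + 6*A^9 + 4*A^5 + A
  A^7 * (8*d^3 + d^5) = -A^17 - 13*A^13 - 34*A^9 - 34*A^5 - 13*A - A^-3
  A^5 * (28*d^2 + 8*d^4) = 8*A^13 + 60*A^9 + 104*A^5 + 60*A + 8*A^-3
  A^3 * (52*d + 32*d^3) = -32*A^9 - 148*A^5 - 148*A - 32*A^-3
  A^1 * (45 + 77*d^2 + 4*d^4) = 4*A^9 + 93*A^5 + 223*A + 93*A^-3 + 4*A^-7
  A^-1 * (97*d + 29*d^3) = -29*A^5 - 184*A - 184*A^-3 - 29*A^-7
  A^-3 * (80*d^2 + 4*d^4) = 4*A^5 + 96*A + 184*A^-3 + 96*A^-7 + 4*A^-11
  A^-5 * (36*d^3) = -36*A - 108*A^-3 - 108*A^-7 - 36*A^-11
  A^-7 * (9*d^4) = 9*A + 36*A^-3 + 54*A^-7 + 36*A^-11 + 9*A^-15
  A^-9 * (d^5) = -A - 5*A^-3 - 10*A^-7 - 10*A^-11 - 5*A^-15 - A^-19
Summing the groups: <K> = -A^13 + 4*A^9 - 6*A^5 + 7*A - 9*A^-3 + 7*A^-7 - 6*A^-11 + 4*A^-15 - A^-19
Normalise by the writhe: (-A^3)^(-w) = (-A^3)^(1) = -A^3, so f(A) = -A^3 * <K> = A^16 - 4*A^12 + 6*A^8 - 7*A^4 + 9 - 7*A^-4 + 6*A^-8 - 4*A^-12 + A^-16.
Substitute A = t^(-1/4), i.e. A^e → t^(-e/4): V(t) = t^4 - 4*t^3 + 6*t^2 - 7*t + 9 - 7*t^-1 + 6*t^-2 - 4*t^-3 + t^-4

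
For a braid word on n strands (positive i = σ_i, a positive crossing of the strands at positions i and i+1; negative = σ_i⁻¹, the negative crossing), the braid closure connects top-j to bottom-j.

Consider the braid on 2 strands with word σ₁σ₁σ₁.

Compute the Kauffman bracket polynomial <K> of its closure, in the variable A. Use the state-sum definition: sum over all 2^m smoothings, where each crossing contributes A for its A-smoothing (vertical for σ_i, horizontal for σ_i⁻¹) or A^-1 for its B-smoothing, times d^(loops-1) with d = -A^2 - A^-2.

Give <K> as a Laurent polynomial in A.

-A^5 - A^-3 + A^-7

Derivation:
Braid: s1 s1 s1 on 2 strands, 3 crossings.
Writhe w = (#positive) - (#negative) = 3 - 0 = 3.
Computing the Kauffman bracket via state sum. There are 2^3 = 8 states.
For each crossing: s=0 is the vertical smoothing, s=1 horizontal. Crossing k contributes A^(sign_k * (1 - 2*s_k)); loop factor d = -A^2 - A^-2.
  state 000: A-exp=+3, loops=2, term = A^3 * d^1
  state 001: A-exp=+1, loops=1, term = A^1 * d^0
  state 010: A-exp=+1, loops=1, term = A^1 * d^0
  state 011: A-exp=-1, loops=2, term = A^-1 * d^1
  state 100: A-exp=+1, loops=1, term = A^1 * d^0
  state 101: A-exp=-1, loops=2, term = A^-1 * d^1
  state 110: A-exp=-1, loops=2, term = A^-1 * d^1
  state 111: A-exp=-3, loops=3, term = A^-3 * d^2
Collect the terms by A-exponent (count of states per loop number):
Powers of d = -A^2 - A^-2: d^2 = A^4 + 2 + A^-4.
  A^3 * (d) = -A^5 - A
  A^1 * (3) = 3*A
  A^-1 * (3*d) = -3*A - 3*A^-3
  A^-3 * (d^2) = A + 2*A^-3 + A^-7
Summing the groups: <K> = -A^5 - A^-3 + A^-7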